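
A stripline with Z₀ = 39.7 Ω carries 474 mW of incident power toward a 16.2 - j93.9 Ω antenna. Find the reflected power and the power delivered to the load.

P_reflected ≈ 372 mW; P_delivered ≈ 102 mW

|Γ| = |(-23.5 − j93.9)/(55.9 − j93.9)| = 0.886
|Γ|² = 0.785
P_refl = |Γ|²·P_inc = 372 mW, P_del = (1 − |Γ|²)·P_inc = 102 mW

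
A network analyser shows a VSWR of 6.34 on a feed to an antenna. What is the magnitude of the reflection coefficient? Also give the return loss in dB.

|Γ| ≈ 0.728; return loss ≈ 2.76 dB

|Γ| = (S − 1)/(S + 1) = (6.34 − 1)/(6.34 + 1) = 5.34/7.34
RL = −20·log₁₀|Γ| = −20·log₁₀(0.728)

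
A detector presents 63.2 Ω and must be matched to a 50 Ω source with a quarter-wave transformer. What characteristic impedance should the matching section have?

Z_qwt = √(Z_0·R_L) = √(50 × 63.2) = √3160

Z_qwt ≈ 56.2 Ω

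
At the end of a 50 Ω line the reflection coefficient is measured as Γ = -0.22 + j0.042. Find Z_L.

Z_L = Z_0·(1 + Γ)/(1 − Γ) = 50·(0.78 + j0.042)/(1.22 − j0.042)

Z_L ≈ 31.9 + j2.82 Ω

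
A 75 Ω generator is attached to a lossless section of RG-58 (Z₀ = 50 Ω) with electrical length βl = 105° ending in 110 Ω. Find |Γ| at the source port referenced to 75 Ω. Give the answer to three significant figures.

|Γ| ≈ 0.523

tan(βl) = -3.73
Z_in = Z_0·(Z_L + jZ_0·tanβl)/(Z_0 + jZ_L·tanβl) = 24 + j10.5 Ω
Γ_s = (Z_in − Z_s)/(Z_in + Z_s) = (-51 + j10.5)/(99 + j10.5), |Γ_s| = 0.523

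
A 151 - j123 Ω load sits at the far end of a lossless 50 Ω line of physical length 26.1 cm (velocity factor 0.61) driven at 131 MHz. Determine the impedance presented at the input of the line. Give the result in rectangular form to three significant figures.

Z_in ≈ 10.2 − j11.2 Ω

λ = v/f = 0.61·c / 131 MHz = 1.4 m
βl = 2π·l/λ = 2π × 0.187 = 67.3°
tan(βl) = tan(67.3°) = 2.39
Z_in = Z_0·(Z_L + jZ_0·tanβl)/(Z_0 + jZ_L·tanβl)
     = 50·(151 − j3.7)/(343 + j360)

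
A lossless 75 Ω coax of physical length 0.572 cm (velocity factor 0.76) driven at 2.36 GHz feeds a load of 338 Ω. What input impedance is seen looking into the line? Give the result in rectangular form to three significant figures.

λ = v/f = 0.76·c / 2.36 GHz = 0.0966 m
βl = 2π·l/λ = 2π × 0.0592 = 21.3°
tan(βl) = tan(21.3°) = 0.39
Z_in = Z_0·(Z_L + jZ_0·tanβl)/(Z_0 + jZ_L·tanβl)
     = 75·(338 + j29.3)/(75 + j132)

Z_in ≈ 95.2 − j138 Ω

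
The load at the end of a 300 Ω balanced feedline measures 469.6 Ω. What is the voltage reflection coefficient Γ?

Γ = 0.22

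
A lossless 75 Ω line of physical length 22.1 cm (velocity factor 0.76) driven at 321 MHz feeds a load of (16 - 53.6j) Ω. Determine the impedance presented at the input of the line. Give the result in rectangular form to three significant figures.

Z_in ≈ 131 + j221 Ω

λ = v/f = 0.76·c / 321 MHz = 0.71 m
βl = 2π·l/λ = 2π × 0.311 = 112°
tan(βl) = tan(112°) = -2.47
Z_in = Z_0·(Z_L + jZ_0·tanβl)/(Z_0 + jZ_L·tanβl)
     = 75·(16 − j239)/(-57.6 − j39.6)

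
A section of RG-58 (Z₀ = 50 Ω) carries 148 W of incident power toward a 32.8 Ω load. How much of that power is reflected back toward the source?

Γ = (32.8 − 50)/(32.8 + 50) = -0.208
|Γ|² = 0.0432
P_refl = |Γ|²·P_inc = 6.39 W, P_del = (1 − |Γ|²)·P_inc = 142 W

P_reflected ≈ 6.39 W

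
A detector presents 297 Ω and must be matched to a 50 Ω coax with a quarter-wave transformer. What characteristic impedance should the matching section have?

Z_qwt ≈ 122 Ω

Z_qwt = √(Z_0·R_L) = √(50 × 297) = √14850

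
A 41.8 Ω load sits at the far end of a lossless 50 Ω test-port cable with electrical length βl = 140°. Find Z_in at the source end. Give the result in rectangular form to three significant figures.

tan(βl) = tan(140°) = -0.839
Z_in = Z_0·(Z_L + jZ_0·tanβl)/(Z_0 + jZ_L·tanβl)
     = 50·(41.8 − j42)/(50 − j35.1)

Z_in ≈ 47.7 − j8.47 Ω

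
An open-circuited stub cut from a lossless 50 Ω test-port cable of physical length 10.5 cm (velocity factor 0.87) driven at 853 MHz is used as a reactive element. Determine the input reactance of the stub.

λ = v/f = 0.87·c / 853 MHz = 0.306 m
βl = 2π·l/λ = 2π × 0.343 = 124°
tan(βl) = -1.51
For an open-circuited stub, Z_in = −jZ_0·cot(βl) = −jZ_0/tan(βl)

X_in ≈ 33.1 Ω (inductive)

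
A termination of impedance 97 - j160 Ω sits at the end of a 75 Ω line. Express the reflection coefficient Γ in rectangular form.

Γ = (Z_L − Z_0)/(Z_L + Z_0) = (22 − j160)/(172 − j160)

Γ ≈ 0.532 − j0.435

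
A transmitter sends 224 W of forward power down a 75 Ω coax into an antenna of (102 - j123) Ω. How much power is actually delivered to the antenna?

|Γ| = |(27 − j123)/(177 − j123)| = 0.584
|Γ|² = 0.341
P_refl = |Γ|²·P_inc = 76.5 W, P_del = (1 − |Γ|²)·P_inc = 148 W

P_delivered ≈ 148 W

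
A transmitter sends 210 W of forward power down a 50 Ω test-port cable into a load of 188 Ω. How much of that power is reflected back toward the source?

P_reflected ≈ 70.6 W

Γ = (188 − 50)/(188 + 50) = 0.58
|Γ|² = 0.336
P_refl = |Γ|²·P_inc = 70.6 W, P_del = (1 − |Γ|²)·P_inc = 139 W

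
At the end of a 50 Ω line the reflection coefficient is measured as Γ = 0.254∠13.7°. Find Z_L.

Z_L ≈ 81.9 + j10.5 Ω

Z_L = Z_0·(1 + Γ)/(1 − Γ) = 50·(1.25 + j0.0602)/(0.753 − j0.0602)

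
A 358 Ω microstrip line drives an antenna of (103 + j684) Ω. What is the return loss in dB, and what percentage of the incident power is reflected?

Γ = (-255 + j684)/(461 + j684), |Γ| = 0.885
RL = −20·log₁₀(0.885) = 1.06 dB
P_refl/P_inc = |Γ|² = 0.783

RL ≈ 1.06 dB; 78.3% of incident power reflected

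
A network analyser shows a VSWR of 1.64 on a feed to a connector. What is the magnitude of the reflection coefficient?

|Γ| ≈ 0.242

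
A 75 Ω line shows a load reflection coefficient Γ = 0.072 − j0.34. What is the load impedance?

Z_L ≈ 67.5 − j52.2 Ω

Z_L = Z_0·(1 + Γ)/(1 − Γ) = 75·(1.07 − j0.34)/(0.928 + j0.34)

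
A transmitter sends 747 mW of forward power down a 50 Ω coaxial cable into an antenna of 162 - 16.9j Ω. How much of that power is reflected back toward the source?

|Γ| = |(112 − j16.9)/(212 − j16.9)| = 0.533
|Γ|² = 0.284
P_refl = |Γ|²·P_inc = 212 mW, P_del = (1 − |Γ|²)·P_inc = 535 mW

P_reflected ≈ 212 mW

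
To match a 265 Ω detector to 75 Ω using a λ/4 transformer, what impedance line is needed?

Z_qwt = √(Z_0·R_L) = √(75 × 265) = √19880

Z_qwt ≈ 141 Ω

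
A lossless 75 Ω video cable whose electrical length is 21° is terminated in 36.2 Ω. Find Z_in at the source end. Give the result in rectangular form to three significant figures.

tan(βl) = tan(21°) = 0.384
Z_in = Z_0·(Z_L + jZ_0·tanβl)/(Z_0 + jZ_L·tanβl)
     = 75·(36.2 + j28.8)/(75 + j13.9)

Z_in ≈ 40.2 + j21.3 Ω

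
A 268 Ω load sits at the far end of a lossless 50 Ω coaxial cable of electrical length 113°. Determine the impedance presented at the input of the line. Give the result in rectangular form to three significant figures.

Z_in ≈ 10.9 + j20.4 Ω

tan(βl) = tan(113°) = -2.36
Z_in = Z_0·(Z_L + jZ_0·tanβl)/(Z_0 + jZ_L·tanβl)
     = 50·(268 − j118)/(50 − j631)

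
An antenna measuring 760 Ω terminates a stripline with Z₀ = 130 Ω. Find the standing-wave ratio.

Γ = (760 − 130)/(760 + 130) = 0.708
VSWR = (1 + 0.708)/(1 − 0.708)

VSWR ≈ 5.85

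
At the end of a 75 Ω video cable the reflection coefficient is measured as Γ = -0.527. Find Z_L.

Z_L = Z_0·(1 + Γ)/(1 − Γ) = 75·(0.473)/(1.53)

Z_L ≈ 23.2 Ω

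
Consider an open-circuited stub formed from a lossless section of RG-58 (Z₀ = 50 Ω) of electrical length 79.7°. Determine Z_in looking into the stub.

Z_in ≈ −j9.09 Ω

tan(βl) = 5.5
For an open-circuited stub, Z_in = −jZ_0·cot(βl) = −jZ_0/tan(βl)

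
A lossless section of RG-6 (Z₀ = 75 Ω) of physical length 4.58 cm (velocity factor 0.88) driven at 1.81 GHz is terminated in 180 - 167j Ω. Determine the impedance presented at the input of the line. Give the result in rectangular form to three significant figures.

λ = v/f = 0.88·c / 1.81 GHz = 0.146 m
βl = 2π·l/λ = 2π × 0.314 = 113°
tan(βl) = tan(113°) = -2.35
Z_in = Z_0·(Z_L + jZ_0·tanβl)/(Z_0 + jZ_L·tanβl)
     = 75·(180 − j343)/(-318 − j423)

Z_in ≈ 23.6 + j49.6 Ω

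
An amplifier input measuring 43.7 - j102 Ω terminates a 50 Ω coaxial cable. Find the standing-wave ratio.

VSWR ≈ 6.63

Γ = (Z_L − Z_0)/(Z_L + Z_0) = (-6.3 − j102)/(93.7 − j102)
|Γ| = 102/139 = 0.738
VSWR = (1 + |Γ|)/(1 − |Γ|) = 1.74/0.262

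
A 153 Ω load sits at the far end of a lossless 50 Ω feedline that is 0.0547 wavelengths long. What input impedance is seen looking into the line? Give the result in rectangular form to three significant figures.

Z_in ≈ 78.5 − j68 Ω

βl = 2π × 0.0547 = 19.7°
tan(βl) = tan(19.7°) = 0.358
Z_in = Z_0·(Z_L + jZ_0·tanβl)/(Z_0 + jZ_L·tanβl)
     = 50·(153 + j17.9)/(50 + j54.8)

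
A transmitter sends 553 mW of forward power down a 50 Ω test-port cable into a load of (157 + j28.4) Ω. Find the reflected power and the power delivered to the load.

P_reflected ≈ 155 mW; P_delivered ≈ 398 mW

|Γ| = |(107 + j28.4)/(207 + j28.4)| = 0.53
|Γ|² = 0.281
P_refl = |Γ|²·P_inc = 155 mW, P_del = (1 − |Γ|²)·P_inc = 398 mW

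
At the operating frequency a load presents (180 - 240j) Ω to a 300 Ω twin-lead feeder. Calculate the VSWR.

Γ = (Z_L − Z_0)/(Z_L + Z_0) = (-120 − j240)/(480 − j240)
|Γ| = 268/537 = 0.5
VSWR = (1 + |Γ|)/(1 − |Γ|) = 1.5/0.5

VSWR ≈ 3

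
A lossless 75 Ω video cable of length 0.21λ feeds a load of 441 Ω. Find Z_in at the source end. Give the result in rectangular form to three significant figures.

Z_in ≈ 13.6 − j18.7 Ω

βl = 2π × 0.21 = 75.6°
tan(βl) = tan(75.6°) = 3.89
Z_in = Z_0·(Z_L + jZ_0·tanβl)/(Z_0 + jZ_L·tanβl)
     = 75·(441 + j292)/(75 + j1720)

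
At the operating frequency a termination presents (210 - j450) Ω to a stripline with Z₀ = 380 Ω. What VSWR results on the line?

Γ = (Z_L − Z_0)/(Z_L + Z_0) = (-170 − j450)/(590 − j450)
|Γ| = 481/742 = 0.648
VSWR = (1 + |Γ|)/(1 − |Γ|) = 1.65/0.352

VSWR ≈ 4.69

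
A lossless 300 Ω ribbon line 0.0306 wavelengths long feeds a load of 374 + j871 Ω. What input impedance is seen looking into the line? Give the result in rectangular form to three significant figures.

Z_in ≈ 1570 + j1260 Ω

βl = 2π × 0.0306 = 11°
tan(βl) = tan(11°) = 0.195
Z_in = Z_0·(Z_L + jZ_0·tanβl)/(Z_0 + jZ_L·tanβl)
     = 300·(374 + j929)/(130 + j72.8)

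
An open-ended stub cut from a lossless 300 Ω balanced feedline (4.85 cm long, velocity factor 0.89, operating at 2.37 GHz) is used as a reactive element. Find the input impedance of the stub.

Z_in ≈ +j643 Ω

λ = v/f = 0.89·c / 2.37 GHz = 0.113 m
βl = 2π·l/λ = 2π × 0.431 = 155°
tan(βl) = -0.467
For an open-ended stub, Z_in = −jZ_0·cot(βl) = −jZ_0/tan(βl)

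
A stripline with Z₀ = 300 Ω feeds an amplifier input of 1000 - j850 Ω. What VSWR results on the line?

VSWR ≈ 5.87

Γ = (Z_L − Z_0)/(Z_L + Z_0) = (700 − j850)/(1300 − j850)
|Γ| = 1100/1550 = 0.709
VSWR = (1 + |Γ|)/(1 − |Γ|) = 1.71/0.291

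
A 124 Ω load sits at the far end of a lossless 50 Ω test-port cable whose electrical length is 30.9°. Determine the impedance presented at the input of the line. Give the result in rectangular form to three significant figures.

Z_in ≈ 52.6 − j48.1 Ω

tan(βl) = tan(30.9°) = 0.598
Z_in = Z_0·(Z_L + jZ_0·tanβl)/(Z_0 + jZ_L·tanβl)
     = 50·(124 + j29.9)/(50 + j74.2)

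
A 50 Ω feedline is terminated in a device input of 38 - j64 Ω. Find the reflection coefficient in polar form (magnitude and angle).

Γ ≈ 0.598 ∠ -64.6°

Γ = (Z_L − Z_0)/(Z_L + Z_0) = (-12 − j64)/(88 − j64)
|Γ| = 65.1/109 = 0.598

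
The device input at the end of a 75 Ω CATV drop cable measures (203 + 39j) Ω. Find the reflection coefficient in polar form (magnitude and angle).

Γ = (Z_L − Z_0)/(Z_L + Z_0) = (128 + j39)/(278 + j39)
|Γ| = 134/281 = 0.477

Γ ≈ 0.477 ∠ 8.96°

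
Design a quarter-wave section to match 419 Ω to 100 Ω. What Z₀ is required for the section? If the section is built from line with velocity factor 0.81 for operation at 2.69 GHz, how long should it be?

Z_qwt = √(Z_0·R_L) = √(100 × 419) = √41900
λ = 0.81·c/f = 0.0903 m, so l = λ/4 = 0.0226 m

Z_qwt ≈ 205 Ω; length ≈ 2.26 cm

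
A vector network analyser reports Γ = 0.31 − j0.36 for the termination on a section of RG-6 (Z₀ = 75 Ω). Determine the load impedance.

Z_L ≈ 95.9 − j89.2 Ω

Z_L = Z_0·(1 + Γ)/(1 − Γ) = 75·(1.31 − j0.36)/(0.69 + j0.36)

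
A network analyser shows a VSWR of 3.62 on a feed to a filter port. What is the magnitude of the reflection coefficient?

|Γ| = (S − 1)/(S + 1) = (3.62 − 1)/(3.62 + 1) = 2.62/4.62

|Γ| ≈ 0.567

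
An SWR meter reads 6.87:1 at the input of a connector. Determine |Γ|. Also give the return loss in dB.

|Γ| = (S − 1)/(S + 1) = (6.87 − 1)/(6.87 + 1) = 5.87/7.87
RL = −20·log₁₀|Γ| = −20·log₁₀(0.746)

|Γ| ≈ 0.746; return loss ≈ 2.55 dB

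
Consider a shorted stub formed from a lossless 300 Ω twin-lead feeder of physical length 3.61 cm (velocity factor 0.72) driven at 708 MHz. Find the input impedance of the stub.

Z_in ≈ +j276 Ω

λ = v/f = 0.72·c / 708 MHz = 0.305 m
βl = 2π·l/λ = 2π × 0.118 = 42.6°
tan(βl) = 0.919
For a shorted stub, Z_in = jZ_0·tan(βl)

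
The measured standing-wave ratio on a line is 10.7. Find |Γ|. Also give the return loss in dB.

|Γ| ≈ 0.829; return loss ≈ 1.63 dB

|Γ| = (S − 1)/(S + 1) = (10.7 − 1)/(10.7 + 1) = 9.7/11.7
RL = −20·log₁₀|Γ| = −20·log₁₀(0.829)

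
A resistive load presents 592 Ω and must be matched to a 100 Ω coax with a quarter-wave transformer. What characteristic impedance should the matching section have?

Z_qwt ≈ 243 Ω

Z_qwt = √(Z_0·R_L) = √(100 × 592) = √59200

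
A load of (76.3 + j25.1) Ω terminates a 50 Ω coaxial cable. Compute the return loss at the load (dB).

Γ = (26.3 + j25.1)/(126.3 + j25.1), |Γ| = 0.282
RL = −20·log₁₀|Γ| = −20·log₁₀(0.282)

RL ≈ 11 dB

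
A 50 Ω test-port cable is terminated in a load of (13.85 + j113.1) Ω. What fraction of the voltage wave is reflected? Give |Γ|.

|Γ| ≈ 0.914

Γ = (Z_L − Z_0)/(Z_L + Z_0) = (-36.15 + j113.1)/(63.85 + j113.1)
|Γ| = 119/130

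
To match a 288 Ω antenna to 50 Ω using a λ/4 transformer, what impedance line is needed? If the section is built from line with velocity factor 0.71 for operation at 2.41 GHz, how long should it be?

Z_qwt ≈ 120 Ω; length ≈ 2.21 cm

Z_qwt = √(Z_0·R_L) = √(50 × 288) = √14400
λ = 0.71·c/f = 0.0884 m, so l = λ/4 = 0.0221 m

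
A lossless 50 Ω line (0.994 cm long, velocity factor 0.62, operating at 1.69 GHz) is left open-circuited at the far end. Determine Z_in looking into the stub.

λ = v/f = 0.62·c / 1.69 GHz = 0.11 m
βl = 2π·l/λ = 2π × 0.0903 = 32.5°
tan(βl) = 0.637
For an open-circuited stub, Z_in = −jZ_0·cot(βl) = −jZ_0/tan(βl)

Z_in ≈ −j78.4 Ω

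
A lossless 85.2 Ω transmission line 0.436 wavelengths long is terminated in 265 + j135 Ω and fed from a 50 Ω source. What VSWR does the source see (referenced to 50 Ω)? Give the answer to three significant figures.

βl = 2π × 0.436 = 157°
tan(βl) = -0.425
Z_in = Z_0·(Z_L + jZ_0·tanβl)/(Z_0 + jZ_L·tanβl) = 68.7 + j113 Ω
Γ_s = (Z_in − Z_s)/(Z_in + Z_s) = (18.7 + j113)/(119 + j113), |Γ_s| = 0.7
VSWR = (1 + |Γ_s|)/(1 − |Γ_s|)

VSWR ≈ 5.66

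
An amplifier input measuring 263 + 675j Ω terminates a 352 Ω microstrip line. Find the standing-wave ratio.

Γ = (Z_L − Z_0)/(Z_L + Z_0) = (-89 + j675)/(615 + j675)
|Γ| = 681/913 = 0.746
VSWR = (1 + |Γ|)/(1 − |Γ|) = 1.75/0.254

VSWR ≈ 6.86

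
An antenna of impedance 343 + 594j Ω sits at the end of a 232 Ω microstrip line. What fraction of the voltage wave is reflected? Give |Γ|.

|Γ| ≈ 0.731

Γ = (Z_L − Z_0)/(Z_L + Z_0) = (111 + j594)/(575 + j594)
|Γ| = 604/827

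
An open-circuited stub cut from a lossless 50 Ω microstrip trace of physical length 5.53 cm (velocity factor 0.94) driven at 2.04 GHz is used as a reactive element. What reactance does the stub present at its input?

X_in ≈ 68.9 Ω (inductive)

λ = v/f = 0.94·c / 2.04 GHz = 0.138 m
βl = 2π·l/λ = 2π × 0.4 = 144°
tan(βl) = -0.726
For an open-circuited stub, Z_in = −jZ_0·cot(βl) = −jZ_0/tan(βl)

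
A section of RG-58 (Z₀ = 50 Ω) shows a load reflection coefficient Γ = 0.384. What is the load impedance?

Z_L ≈ 112 Ω

Z_L = Z_0·(1 + Γ)/(1 − Γ) = 50·(1.38)/(0.616)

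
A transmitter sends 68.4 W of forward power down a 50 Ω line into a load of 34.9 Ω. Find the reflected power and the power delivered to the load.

Γ = (34.9 − 50)/(34.9 + 50) = -0.178
|Γ|² = 0.0316
P_refl = |Γ|²·P_inc = 2.16 W, P_del = (1 − |Γ|²)·P_inc = 66.2 W

P_reflected ≈ 2.16 W; P_delivered ≈ 66.2 W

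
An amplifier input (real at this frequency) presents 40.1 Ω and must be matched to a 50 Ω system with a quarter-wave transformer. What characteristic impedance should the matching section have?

Z_qwt = √(Z_0·R_L) = √(50 × 40.1) = √2005

Z_qwt ≈ 44.8 Ω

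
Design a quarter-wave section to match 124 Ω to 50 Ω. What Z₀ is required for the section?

Z_qwt = √(Z_0·R_L) = √(50 × 124) = √6200

Z_qwt ≈ 78.7 Ω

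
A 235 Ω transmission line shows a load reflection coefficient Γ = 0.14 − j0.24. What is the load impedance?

Z_L ≈ 272 − j141 Ω

Z_L = Z_0·(1 + Γ)/(1 − Γ) = 235·(1.14 − j0.24)/(0.86 + j0.24)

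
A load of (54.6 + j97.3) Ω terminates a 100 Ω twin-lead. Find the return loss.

Γ = (-45.4 + j97.3)/(154.6 + j97.3), |Γ| = 0.588
RL = −20·log₁₀|Γ| = −20·log₁₀(0.588)

RL ≈ 4.62 dB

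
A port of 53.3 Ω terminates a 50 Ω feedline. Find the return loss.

RL ≈ 29.9 dB

Γ = (53.3 − 50)/(53.3 + 50) = 0.0319
RL = −20·log₁₀|Γ| = −20·log₁₀(0.0319)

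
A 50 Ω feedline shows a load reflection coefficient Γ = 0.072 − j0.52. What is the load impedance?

Z_L = Z_0·(1 + Γ)/(1 − Γ) = 50·(1.07 − j0.52)/(0.928 + j0.52)

Z_L ≈ 32 − j46 Ω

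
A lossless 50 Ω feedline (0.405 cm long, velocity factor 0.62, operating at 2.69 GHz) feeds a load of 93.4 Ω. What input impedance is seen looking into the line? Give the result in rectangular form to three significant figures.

λ = v/f = 0.62·c / 2.69 GHz = 0.0691 m
βl = 2π·l/λ = 2π × 0.0586 = 21.1°
tan(βl) = tan(21.1°) = 0.386
Z_in = Z_0·(Z_L + jZ_0·tanβl)/(Z_0 + jZ_L·tanβl)
     = 50·(93.4 + j19.3)/(50 + j36)

Z_in ≈ 70.6 − j31.6 Ω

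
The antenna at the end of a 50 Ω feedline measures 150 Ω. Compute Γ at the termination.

Γ = 0.5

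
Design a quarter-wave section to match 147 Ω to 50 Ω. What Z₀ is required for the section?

Z_qwt = √(Z_0·R_L) = √(50 × 147) = √7350

Z_qwt ≈ 85.7 Ω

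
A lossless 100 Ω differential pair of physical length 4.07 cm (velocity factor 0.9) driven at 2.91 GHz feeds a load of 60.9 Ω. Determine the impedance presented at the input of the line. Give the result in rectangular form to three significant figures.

Z_in ≈ 66.8 − j24.1 Ω

λ = v/f = 0.9·c / 2.91 GHz = 0.0928 m
βl = 2π·l/λ = 2π × 0.439 = 158°
tan(βl) = tan(158°) = -0.406
Z_in = Z_0·(Z_L + jZ_0·tanβl)/(Z_0 + jZ_L·tanβl)
     = 100·(60.9 − j40.6)/(100 − j24.7)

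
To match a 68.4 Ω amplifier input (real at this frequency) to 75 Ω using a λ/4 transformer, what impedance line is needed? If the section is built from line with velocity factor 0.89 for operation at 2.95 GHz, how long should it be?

Z_qwt = √(Z_0·R_L) = √(75 × 68.4) = √5130
λ = 0.89·c/f = 0.0905 m, so l = λ/4 = 0.0226 m

Z_qwt ≈ 71.6 Ω; length ≈ 2.26 cm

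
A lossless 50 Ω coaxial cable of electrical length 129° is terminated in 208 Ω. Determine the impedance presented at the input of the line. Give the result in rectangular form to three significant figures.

Z_in ≈ 19.2 + j36.8 Ω

tan(βl) = tan(129°) = -1.23
Z_in = Z_0·(Z_L + jZ_0·tanβl)/(Z_0 + jZ_L·tanβl)
     = 50·(208 − j61.7)/(50 − j257)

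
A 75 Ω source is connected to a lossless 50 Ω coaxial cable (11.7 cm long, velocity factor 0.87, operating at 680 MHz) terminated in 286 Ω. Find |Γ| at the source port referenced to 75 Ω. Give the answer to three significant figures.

λ = v/f = 0.87·c / 680 MHz = 0.384 m
βl = 2π·l/λ = 2π × 0.305 = 110°
tan(βl) = -2.79
Z_in = Z_0·(Z_L + jZ_0·tanβl)/(Z_0 + jZ_L·tanβl) = 9.83 + j17.3 Ω
Γ_s = (Z_in − Z_s)/(Z_in + Z_s) = (-65.2 + j17.3)/(84.8 + j17.3), |Γ_s| = 0.779

|Γ| ≈ 0.779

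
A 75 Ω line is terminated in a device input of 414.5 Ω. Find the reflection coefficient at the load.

Γ = 0.694

Γ = (Z_L − Z_0)/(Z_L + Z_0) = (414.5 − 75)/(414.5 + 75) = 339.5/489.5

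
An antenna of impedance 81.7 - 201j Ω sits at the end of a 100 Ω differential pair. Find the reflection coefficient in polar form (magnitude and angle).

Γ = (Z_L − Z_0)/(Z_L + Z_0) = (-18.3 − j201)/(181.7 − j201)
|Γ| = 202/271 = 0.745

Γ ≈ 0.745 ∠ -47.3°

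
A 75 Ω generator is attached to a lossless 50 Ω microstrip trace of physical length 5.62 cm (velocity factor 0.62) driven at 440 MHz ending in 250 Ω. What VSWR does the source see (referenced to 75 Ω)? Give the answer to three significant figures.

λ = v/f = 0.62·c / 440 MHz = 0.423 m
βl = 2π·l/λ = 2π × 0.133 = 47.9°
tan(βl) = 1.11
Z_in = Z_0·(Z_L + jZ_0·tanβl)/(Z_0 + jZ_L·tanβl) = 17.6 − j42.1 Ω
Γ_s = (Z_in − Z_s)/(Z_in + Z_s) = (-57.4 − j42.1)/(92.6 − j42.1), |Γ_s| = 0.7
VSWR = (1 + |Γ_s|)/(1 − |Γ_s|)

VSWR ≈ 5.66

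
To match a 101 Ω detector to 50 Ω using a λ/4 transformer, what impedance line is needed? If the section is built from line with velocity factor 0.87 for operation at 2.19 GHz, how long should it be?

Z_qwt = √(Z_0·R_L) = √(50 × 101) = √5050
λ = 0.87·c/f = 0.119 m, so l = λ/4 = 0.0298 m

Z_qwt ≈ 71.1 Ω; length ≈ 2.98 cm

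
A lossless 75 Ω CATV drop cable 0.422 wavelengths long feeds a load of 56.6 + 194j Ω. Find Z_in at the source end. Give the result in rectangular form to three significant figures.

βl = 2π × 0.422 = 152°
tan(βl) = tan(152°) = -0.534
Z_in = Z_0·(Z_L + jZ_0·tanβl)/(Z_0 + jZ_L·tanβl)
     = 75·(56.6 + j154)/(178 − j30.2)

Z_in ≈ 12.5 + j66.8 Ω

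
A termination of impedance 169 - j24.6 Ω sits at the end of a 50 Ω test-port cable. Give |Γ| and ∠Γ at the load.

Γ ≈ 0.551 ∠ -5.27°

Γ = (Z_L − Z_0)/(Z_L + Z_0) = (119 − j24.6)/(219 − j24.6)
|Γ| = 122/220 = 0.551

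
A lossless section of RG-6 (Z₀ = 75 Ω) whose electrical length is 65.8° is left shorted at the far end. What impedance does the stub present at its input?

Z_in ≈ +j167 Ω

tan(βl) = 2.23
For a shorted stub, Z_in = jZ_0·tan(βl)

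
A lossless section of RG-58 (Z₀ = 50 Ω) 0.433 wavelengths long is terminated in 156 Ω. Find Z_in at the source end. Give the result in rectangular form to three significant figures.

βl = 2π × 0.433 = 156°
tan(βl) = tan(156°) = -0.448
Z_in = Z_0·(Z_L + jZ_0·tanβl)/(Z_0 + jZ_L·tanβl)
     = 50·(156 − j22.4)/(50 − j69.8)

Z_in ≈ 63.5 + j66.3 Ω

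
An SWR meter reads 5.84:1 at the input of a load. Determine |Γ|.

|Γ| = (S − 1)/(S + 1) = (5.84 − 1)/(5.84 + 1) = 4.84/6.84

|Γ| ≈ 0.708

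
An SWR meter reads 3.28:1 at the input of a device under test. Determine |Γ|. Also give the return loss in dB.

|Γ| ≈ 0.533; return loss ≈ 5.47 dB

|Γ| = (S − 1)/(S + 1) = (3.28 − 1)/(3.28 + 1) = 2.28/4.28
RL = −20·log₁₀|Γ| = −20·log₁₀(0.533)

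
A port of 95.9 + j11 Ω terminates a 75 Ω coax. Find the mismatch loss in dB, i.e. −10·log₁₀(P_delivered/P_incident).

mismatch loss ≈ 0.0834 dB

Γ = (20.9 + j11)/(170.9 + j11), |Γ| = 0.138
|Γ|² = 0.019, so P_del/P_inc = 1 − |Γ|² = 0.981
ML = −10·log₁₀(1 − |Γ|²)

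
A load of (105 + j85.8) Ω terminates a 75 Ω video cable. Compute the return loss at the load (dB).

Γ = (30 + j85.8)/(180 + j85.8), |Γ| = 0.456
RL = −20·log₁₀|Γ| = −20·log₁₀(0.456)

RL ≈ 6.82 dB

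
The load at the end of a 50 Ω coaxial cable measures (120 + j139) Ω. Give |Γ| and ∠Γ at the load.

Γ ≈ 0.709 ∠ 24°

Γ = (Z_L − Z_0)/(Z_L + Z_0) = (70 + j139)/(170 + j139)
|Γ| = 156/220 = 0.709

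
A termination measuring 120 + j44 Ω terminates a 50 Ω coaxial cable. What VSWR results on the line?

Γ = (Z_L − Z_0)/(Z_L + Z_0) = (70 + j44)/(170 + j44)
|Γ| = 82.7/176 = 0.471
VSWR = (1 + |Γ|)/(1 − |Γ|) = 1.47/0.529

VSWR ≈ 2.78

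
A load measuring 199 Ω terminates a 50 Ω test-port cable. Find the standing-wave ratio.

For a purely resistive load, VSWR = R_L/Z_0 or Z_0/R_L (whichever > 1) = 199/50

VSWR ≈ 3.98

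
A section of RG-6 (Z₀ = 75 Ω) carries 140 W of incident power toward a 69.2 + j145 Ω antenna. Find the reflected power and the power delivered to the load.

P_reflected ≈ 70.5 W; P_delivered ≈ 69.5 W

|Γ| = |(-5.8 + j145)/(144.2 + j145)| = 0.71
|Γ|² = 0.504
P_refl = |Γ|²·P_inc = 70.5 W, P_del = (1 − |Γ|²)·P_inc = 69.5 W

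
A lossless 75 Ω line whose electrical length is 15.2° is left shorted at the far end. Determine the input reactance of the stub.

tan(βl) = 0.272
For a shorted stub, Z_in = jZ_0·tan(βl)

X_in ≈ 20.4 Ω (inductive)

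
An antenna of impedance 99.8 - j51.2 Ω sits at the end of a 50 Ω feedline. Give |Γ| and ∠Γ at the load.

Γ ≈ 0.451 ∠ -26.9°

Γ = (Z_L − Z_0)/(Z_L + Z_0) = (49.8 − j51.2)/(149.8 − j51.2)
|Γ| = 71.4/158 = 0.451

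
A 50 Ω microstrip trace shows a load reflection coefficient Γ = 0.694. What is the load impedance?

Z_L = Z_0·(1 + Γ)/(1 − Γ) = 50·(1.69)/(0.306)

Z_L ≈ 277 Ω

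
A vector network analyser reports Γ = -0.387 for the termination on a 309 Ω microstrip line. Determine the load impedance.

Z_L = Z_0·(1 + Γ)/(1 − Γ) = 309·(0.613)/(1.39)

Z_L ≈ 137 Ω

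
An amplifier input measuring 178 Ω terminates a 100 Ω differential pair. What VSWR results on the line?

For a purely resistive load, VSWR = R_L/Z_0 or Z_0/R_L (whichever > 1) = 178/100

VSWR ≈ 1.78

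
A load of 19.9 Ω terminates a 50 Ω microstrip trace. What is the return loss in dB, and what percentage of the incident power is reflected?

Γ = (19.9 − 50)/(19.9 + 50) = -0.431
RL = −20·log₁₀(0.431) = 7.32 dB
P_refl/P_inc = |Γ|² = 0.185

RL ≈ 7.32 dB; 18.5% of incident power reflected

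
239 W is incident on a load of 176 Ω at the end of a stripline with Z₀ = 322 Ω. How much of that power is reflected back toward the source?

Γ = (176 − 322)/(176 + 322) = -0.293
|Γ|² = 0.086
P_refl = |Γ|²·P_inc = 20.5 W, P_del = (1 − |Γ|²)·P_inc = 218 W

P_reflected ≈ 20.5 W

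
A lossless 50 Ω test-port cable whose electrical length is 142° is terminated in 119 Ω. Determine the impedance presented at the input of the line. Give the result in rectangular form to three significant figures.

Z_in ≈ 43 + j40.9 Ω

tan(βl) = tan(142°) = -0.781
Z_in = Z_0·(Z_L + jZ_0·tanβl)/(Z_0 + jZ_L·tanβl)
     = 50·(119 − j39.1)/(50 − j93)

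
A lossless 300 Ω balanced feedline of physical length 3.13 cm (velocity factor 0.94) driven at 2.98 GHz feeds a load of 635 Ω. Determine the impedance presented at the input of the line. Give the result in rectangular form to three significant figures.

Z_in ≈ 174 + j121 Ω

λ = v/f = 0.94·c / 2.98 GHz = 0.0946 m
βl = 2π·l/λ = 2π × 0.331 = 119°
tan(βl) = tan(119°) = -1.8
Z_in = Z_0·(Z_L + jZ_0·tanβl)/(Z_0 + jZ_L·tanβl)
     = 300·(635 − j540)/(300 − j1140)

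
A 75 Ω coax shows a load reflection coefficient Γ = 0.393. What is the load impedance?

Z_L ≈ 172 Ω

Z_L = Z_0·(1 + Γ)/(1 − Γ) = 75·(1.39)/(0.607)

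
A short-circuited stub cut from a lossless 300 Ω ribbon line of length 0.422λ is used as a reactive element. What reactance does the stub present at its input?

βl = 2π × 0.422 = 152°
tan(βl) = -0.534
For a short-circuited stub, Z_in = jZ_0·tan(βl)

X_in ≈ -160 Ω (capacitive)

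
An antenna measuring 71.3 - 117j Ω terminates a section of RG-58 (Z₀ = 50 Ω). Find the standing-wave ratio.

VSWR ≈ 5.79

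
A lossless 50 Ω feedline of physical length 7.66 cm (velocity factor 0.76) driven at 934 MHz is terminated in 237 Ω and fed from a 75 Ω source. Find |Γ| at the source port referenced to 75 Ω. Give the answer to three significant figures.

|Γ| ≈ 0.734

λ = v/f = 0.76·c / 934 MHz = 0.244 m
βl = 2π·l/λ = 2π × 0.314 = 113°
tan(βl) = -2.36
Z_in = Z_0·(Z_L + jZ_0·tanβl)/(Z_0 + jZ_L·tanβl) = 12.3 + j20.1 Ω
Γ_s = (Z_in − Z_s)/(Z_in + Z_s) = (-62.7 + j20.1)/(87.3 + j20.1), |Γ_s| = 0.734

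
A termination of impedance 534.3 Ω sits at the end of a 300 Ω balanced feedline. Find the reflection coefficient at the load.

Γ = 0.281

Γ = (Z_L − Z_0)/(Z_L + Z_0) = (534.3 − 300)/(534.3 + 300) = 234.3/834.3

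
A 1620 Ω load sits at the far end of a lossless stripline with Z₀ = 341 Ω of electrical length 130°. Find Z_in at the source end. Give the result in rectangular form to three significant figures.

Z_in ≈ 119 + j265 Ω

tan(βl) = tan(130°) = -1.19
Z_in = Z_0·(Z_L + jZ_0·tanβl)/(Z_0 + jZ_L·tanβl)
     = 341·(1620 − j406)/(341 − j1930)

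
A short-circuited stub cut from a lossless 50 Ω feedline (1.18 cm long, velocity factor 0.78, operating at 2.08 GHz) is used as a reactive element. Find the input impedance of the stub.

λ = v/f = 0.78·c / 2.08 GHz = 0.113 m
βl = 2π·l/λ = 2π × 0.105 = 37.8°
tan(βl) = 0.775
For a short-circuited stub, Z_in = jZ_0·tan(βl)

Z_in ≈ +j38.7 Ω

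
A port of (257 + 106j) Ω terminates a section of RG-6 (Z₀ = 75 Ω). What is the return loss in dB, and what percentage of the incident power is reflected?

Γ = (182 + j106)/(332 + j106), |Γ| = 0.604
RL = −20·log₁₀(0.604) = 4.37 dB
P_refl/P_inc = |Γ|² = 0.365

RL ≈ 4.37 dB; 36.5% of incident power reflected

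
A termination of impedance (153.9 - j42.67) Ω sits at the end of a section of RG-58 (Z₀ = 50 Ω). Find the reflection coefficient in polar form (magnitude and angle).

Γ = (Z_L − Z_0)/(Z_L + Z_0) = (103.9 − j42.67)/(203.9 − j42.67)
|Γ| = 112/208 = 0.539

Γ ≈ 0.539 ∠ -10.5°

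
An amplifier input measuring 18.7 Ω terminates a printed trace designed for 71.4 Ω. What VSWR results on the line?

Γ = (18.7 − 71.4)/(18.7 + 71.4) = -0.585
VSWR = (1 + 0.585)/(1 − 0.585)

VSWR ≈ 3.82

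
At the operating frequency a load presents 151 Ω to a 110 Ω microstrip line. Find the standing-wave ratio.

Γ = (151 − 110)/(151 + 110) = 0.157
VSWR = (1 + 0.157)/(1 − 0.157)

VSWR ≈ 1.37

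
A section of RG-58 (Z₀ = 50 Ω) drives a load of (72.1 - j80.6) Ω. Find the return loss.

RL ≈ 4.86 dB

Γ = (22.1 − j80.6)/(122.1 − j80.6), |Γ| = 0.571
RL = −20·log₁₀|Γ| = −20·log₁₀(0.571)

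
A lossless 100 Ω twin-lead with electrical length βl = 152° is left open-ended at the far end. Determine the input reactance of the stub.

X_in ≈ 188 Ω (inductive)

tan(βl) = -0.532
For an open-ended stub, Z_in = −jZ_0·cot(βl) = −jZ_0/tan(βl)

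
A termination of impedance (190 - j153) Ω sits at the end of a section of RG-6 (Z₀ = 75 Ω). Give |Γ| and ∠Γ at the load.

Γ ≈ 0.625 ∠ -23.1°

Γ = (Z_L − Z_0)/(Z_L + Z_0) = (115 − j153)/(265 − j153)
|Γ| = 191/306 = 0.625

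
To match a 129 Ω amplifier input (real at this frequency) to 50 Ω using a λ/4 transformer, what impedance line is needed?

Z_qwt = √(Z_0·R_L) = √(50 × 129) = √6450

Z_qwt ≈ 80.3 Ω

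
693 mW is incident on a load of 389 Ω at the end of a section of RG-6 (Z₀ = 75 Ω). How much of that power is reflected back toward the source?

Γ = (389 − 75)/(389 + 75) = 0.677
|Γ|² = 0.458
P_refl = |Γ|²·P_inc = 317 mW, P_del = (1 − |Γ|²)·P_inc = 376 mW

P_reflected ≈ 317 mW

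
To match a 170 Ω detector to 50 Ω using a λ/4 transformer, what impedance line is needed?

Z_qwt = √(Z_0·R_L) = √(50 × 170) = √8500

Z_qwt ≈ 92.2 Ω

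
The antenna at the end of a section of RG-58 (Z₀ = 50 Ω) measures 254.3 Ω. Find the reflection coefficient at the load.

Γ = 0.671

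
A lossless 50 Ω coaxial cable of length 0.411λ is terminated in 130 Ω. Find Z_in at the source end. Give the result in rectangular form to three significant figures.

βl = 2π × 0.411 = 148°
tan(βl) = tan(148°) = -0.626
Z_in = Z_0·(Z_L + jZ_0·tanβl)/(Z_0 + jZ_L·tanβl)
     = 50·(130 − j31.3)/(50 − j81.4)

Z_in ≈ 49.6 + j49.4 Ω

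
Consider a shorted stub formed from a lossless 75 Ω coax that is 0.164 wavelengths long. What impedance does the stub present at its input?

Z_in ≈ +j125 Ω

βl = 2π × 0.164 = 59°
tan(βl) = 1.67
For a shorted stub, Z_in = jZ_0·tan(βl)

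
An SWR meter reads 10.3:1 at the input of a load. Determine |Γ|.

|Γ| ≈ 0.823

|Γ| = (S − 1)/(S + 1) = (10.3 − 1)/(10.3 + 1) = 9.3/11.3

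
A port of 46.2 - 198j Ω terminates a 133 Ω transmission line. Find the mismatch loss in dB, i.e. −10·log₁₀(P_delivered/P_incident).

Γ = (-86.8 − j198)/(179.2 − j198), |Γ| = 0.81
|Γ|² = 0.655, so P_del/P_inc = 1 − |Γ|² = 0.345
ML = −10·log₁₀(1 − |Γ|²)

mismatch loss ≈ 4.63 dB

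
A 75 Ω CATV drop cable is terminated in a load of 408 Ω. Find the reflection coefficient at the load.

Γ = 0.689

Γ = (Z_L − Z_0)/(Z_L + Z_0) = (408 − 75)/(408 + 75) = 333/483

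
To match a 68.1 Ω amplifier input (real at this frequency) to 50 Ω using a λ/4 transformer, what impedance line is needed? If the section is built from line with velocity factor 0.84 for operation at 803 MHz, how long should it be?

Z_qwt ≈ 58.4 Ω; length ≈ 7.85 cm

Z_qwt = √(Z_0·R_L) = √(50 × 68.1) = √3405
λ = 0.84·c/f = 0.314 m, so l = λ/4 = 0.0785 m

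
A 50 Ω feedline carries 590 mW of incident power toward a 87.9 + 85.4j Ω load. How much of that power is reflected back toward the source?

|Γ| = |(37.9 + j85.4)/(137.9 + j85.4)| = 0.576
|Γ|² = 0.332
P_refl = |Γ|²·P_inc = 196 mW, P_del = (1 − |Γ|²)·P_inc = 394 mW

P_reflected ≈ 196 mW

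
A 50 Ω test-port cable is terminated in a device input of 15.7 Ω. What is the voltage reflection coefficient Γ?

Γ = (Z_L − Z_0)/(Z_L + Z_0) = (15.7 − 50)/(15.7 + 50) = -34.3/65.7

Γ = -0.522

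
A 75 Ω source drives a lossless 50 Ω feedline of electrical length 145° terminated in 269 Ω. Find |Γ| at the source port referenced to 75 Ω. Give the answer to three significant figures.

|Γ| ≈ 0.672

tan(βl) = -0.7
Z_in = Z_0·(Z_L + jZ_0·tanβl)/(Z_0 + jZ_L·tanβl) = 26.4 + j64.4 Ω
Γ_s = (Z_in − Z_s)/(Z_in + Z_s) = (-48.6 + j64.4)/(101 + j64.4), |Γ_s| = 0.672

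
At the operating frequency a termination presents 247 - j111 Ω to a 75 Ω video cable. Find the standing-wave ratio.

Γ = (Z_L − Z_0)/(Z_L + Z_0) = (172 − j111)/(322 − j111)
|Γ| = 205/341 = 0.601
VSWR = (1 + |Γ|)/(1 − |Γ|) = 1.6/0.399

VSWR ≈ 4.01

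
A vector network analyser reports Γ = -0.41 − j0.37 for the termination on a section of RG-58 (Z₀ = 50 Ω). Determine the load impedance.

Z_L ≈ 16.4 − j17.4 Ω

Z_L = Z_0·(1 + Γ)/(1 − Γ) = 50·(0.59 − j0.37)/(1.41 + j0.37)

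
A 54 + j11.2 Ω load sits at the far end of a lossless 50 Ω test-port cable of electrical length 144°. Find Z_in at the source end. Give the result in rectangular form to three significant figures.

tan(βl) = tan(144°) = -0.727
Z_in = Z_0·(Z_L + jZ_0·tanβl)/(Z_0 + jZ_L·tanβl)
     = 50·(54 − j25.1)/(58.1 − j39.2)

Z_in ≈ 41.9 + j6.69 Ω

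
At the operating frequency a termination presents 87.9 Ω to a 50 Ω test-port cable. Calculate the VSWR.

For a purely resistive load, VSWR = R_L/Z_0 or Z_0/R_L (whichever > 1) = 87.9/50

VSWR ≈ 1.76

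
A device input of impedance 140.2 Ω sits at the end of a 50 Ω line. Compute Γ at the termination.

Γ = 0.474

Γ = (Z_L − Z_0)/(Z_L + Z_0) = (140.2 − 50)/(140.2 + 50) = 90.2/190.2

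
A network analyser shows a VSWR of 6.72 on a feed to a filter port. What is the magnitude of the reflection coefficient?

|Γ| ≈ 0.741

|Γ| = (S − 1)/(S + 1) = (6.72 − 1)/(6.72 + 1) = 5.72/7.72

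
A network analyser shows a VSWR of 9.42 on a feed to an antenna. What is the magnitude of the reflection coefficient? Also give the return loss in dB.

|Γ| ≈ 0.808; return loss ≈ 1.85 dB

|Γ| = (S − 1)/(S + 1) = (9.42 − 1)/(9.42 + 1) = 8.42/10.4
RL = −20·log₁₀|Γ| = −20·log₁₀(0.808)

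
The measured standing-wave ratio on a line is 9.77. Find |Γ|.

|Γ| ≈ 0.814

|Γ| = (S − 1)/(S + 1) = (9.77 − 1)/(9.77 + 1) = 8.77/10.8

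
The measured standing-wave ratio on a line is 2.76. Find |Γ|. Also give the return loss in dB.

|Γ| ≈ 0.468; return loss ≈ 6.59 dB

|Γ| = (S − 1)/(S + 1) = (2.76 − 1)/(2.76 + 1) = 1.76/3.76
RL = −20·log₁₀|Γ| = −20·log₁₀(0.468)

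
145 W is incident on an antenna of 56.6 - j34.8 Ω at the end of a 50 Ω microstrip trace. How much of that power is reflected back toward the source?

P_reflected ≈ 14.5 W

|Γ| = |(6.6 − j34.8)/(106.6 − j34.8)| = 0.316
|Γ|² = 0.0998
P_refl = |Γ|²·P_inc = 14.5 W, P_del = (1 − |Γ|²)·P_inc = 131 W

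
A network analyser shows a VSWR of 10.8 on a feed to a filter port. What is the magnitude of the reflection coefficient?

|Γ| ≈ 0.831

|Γ| = (S − 1)/(S + 1) = (10.8 − 1)/(10.8 + 1) = 9.8/11.8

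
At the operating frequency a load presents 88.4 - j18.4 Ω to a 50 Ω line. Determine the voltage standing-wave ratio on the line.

VSWR ≈ 1.88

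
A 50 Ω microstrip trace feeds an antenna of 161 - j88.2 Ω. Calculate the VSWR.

Γ = (Z_L − Z_0)/(Z_L + Z_0) = (111 − j88.2)/(211 − j88.2)
|Γ| = 142/229 = 0.62
VSWR = (1 + |Γ|)/(1 − |Γ|) = 1.62/0.38

VSWR ≈ 4.26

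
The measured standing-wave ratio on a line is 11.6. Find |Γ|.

|Γ| ≈ 0.841

|Γ| = (S − 1)/(S + 1) = (11.6 − 1)/(11.6 + 1) = 10.6/12.6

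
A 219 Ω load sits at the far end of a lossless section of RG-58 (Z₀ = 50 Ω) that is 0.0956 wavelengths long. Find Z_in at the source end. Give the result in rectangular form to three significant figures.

Z_in ≈ 32.2 − j62.3 Ω

βl = 2π × 0.0956 = 34.4°
tan(βl) = tan(34.4°) = 0.685
Z_in = Z_0·(Z_L + jZ_0·tanβl)/(Z_0 + jZ_L·tanβl)
     = 50·(219 + j34.3)/(50 + j150)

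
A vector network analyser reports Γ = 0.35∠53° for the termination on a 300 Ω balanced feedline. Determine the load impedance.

Z_L = Z_0·(1 + Γ)/(1 − Γ) = 300·(1.21 + j0.28)/(0.789 − j0.28)

Z_L ≈ 375 + j239 Ω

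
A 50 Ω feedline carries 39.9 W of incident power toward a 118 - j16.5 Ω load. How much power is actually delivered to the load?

|Γ| = |(68 − j16.5)/(168 − j16.5)| = 0.415
|Γ|² = 0.172
P_refl = |Γ|²·P_inc = 6.86 W, P_del = (1 − |Γ|²)·P_inc = 33 W

P_delivered ≈ 33 W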